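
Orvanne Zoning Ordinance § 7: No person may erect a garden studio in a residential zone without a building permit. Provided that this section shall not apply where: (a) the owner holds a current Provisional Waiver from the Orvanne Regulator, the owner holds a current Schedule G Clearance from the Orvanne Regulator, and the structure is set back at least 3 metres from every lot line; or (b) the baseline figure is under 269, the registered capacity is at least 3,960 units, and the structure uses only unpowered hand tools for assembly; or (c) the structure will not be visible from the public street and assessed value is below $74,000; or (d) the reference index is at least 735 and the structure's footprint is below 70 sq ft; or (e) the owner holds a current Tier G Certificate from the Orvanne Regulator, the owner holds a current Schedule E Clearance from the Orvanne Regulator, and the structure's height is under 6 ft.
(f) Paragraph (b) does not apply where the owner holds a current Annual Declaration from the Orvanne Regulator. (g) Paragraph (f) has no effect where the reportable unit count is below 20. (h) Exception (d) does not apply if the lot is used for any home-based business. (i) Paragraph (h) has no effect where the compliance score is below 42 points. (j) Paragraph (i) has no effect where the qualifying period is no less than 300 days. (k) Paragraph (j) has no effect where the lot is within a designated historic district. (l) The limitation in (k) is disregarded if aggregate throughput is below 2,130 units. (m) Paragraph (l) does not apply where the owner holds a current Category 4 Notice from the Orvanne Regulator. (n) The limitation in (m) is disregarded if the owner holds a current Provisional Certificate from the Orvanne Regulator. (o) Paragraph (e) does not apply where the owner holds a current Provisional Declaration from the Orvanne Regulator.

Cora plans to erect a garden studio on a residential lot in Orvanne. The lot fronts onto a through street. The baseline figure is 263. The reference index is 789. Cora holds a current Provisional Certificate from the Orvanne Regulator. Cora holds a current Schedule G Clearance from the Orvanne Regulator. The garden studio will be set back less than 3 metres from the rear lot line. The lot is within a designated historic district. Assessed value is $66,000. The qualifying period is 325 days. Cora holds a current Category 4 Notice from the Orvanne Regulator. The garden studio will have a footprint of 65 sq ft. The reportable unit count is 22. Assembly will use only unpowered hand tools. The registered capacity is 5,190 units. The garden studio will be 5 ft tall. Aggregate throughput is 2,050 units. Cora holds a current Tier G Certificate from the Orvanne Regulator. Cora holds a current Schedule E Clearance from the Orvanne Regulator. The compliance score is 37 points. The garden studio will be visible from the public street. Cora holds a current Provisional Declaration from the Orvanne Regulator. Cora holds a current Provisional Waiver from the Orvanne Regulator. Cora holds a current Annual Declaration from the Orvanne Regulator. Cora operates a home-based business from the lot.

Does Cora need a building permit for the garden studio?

Exception (a) requires that the structure is set back at least 3 metres from every lot line; but the rear setback is under 3 m, so (a) is unavailable.
Exception (b)'s conditions are all satisfied: the baseline figure is 263, under the 269 limit; the registered capacity is 5,190 units, meeting the 3,960 units threshold; assembly uses only hand tools. However, paragraphs (f)–(g) must be considered: (f) operates against (b): a current Annual Declaration is held. (g), which would lift (f), is not triggered — the reportable unit count is 22, not below 20. So (b) is unavailable.
Exception (c) does not apply: the structure will be visible from the street.
Exception (d) is satisfied on its face — the reference index is 789, meeting the 735 threshold; the structure's footprint is 65 sq ft, below the 70 sq ft limit. But applying paragraphs (h)–(n): (h) operates against (d): a home-based business operates on the lot. (i) operates (the compliance score is 37 points, below the 42 points limit), but is overridden by (j): (j) is engaged — the qualifying period is 325 days, meeting the 300 days threshold. (k) operates (the lot is in a historic district), but yields to (l): (l) operates against (k): aggregate throughput is 2,050 units, below the 2,130 units limit. (m) operates (a current Category 4 Notice is held), but is overridden by (n): (n) operates — a current Provisional Certificate is held. Exception (d) does not apply.
Exception (e): a current Tier G Certificate is held; a current Schedule E Clearance is held; the structure's height is 5 ft, under the 6 ft limit — every condition holds. But applying paragraph (o): (o) operates against (e): a current Provisional Declaration is held. (e) is therefore removed.
None of the exceptions is available; § 7 applies in full.

Yes — Cora must obtain a building permit.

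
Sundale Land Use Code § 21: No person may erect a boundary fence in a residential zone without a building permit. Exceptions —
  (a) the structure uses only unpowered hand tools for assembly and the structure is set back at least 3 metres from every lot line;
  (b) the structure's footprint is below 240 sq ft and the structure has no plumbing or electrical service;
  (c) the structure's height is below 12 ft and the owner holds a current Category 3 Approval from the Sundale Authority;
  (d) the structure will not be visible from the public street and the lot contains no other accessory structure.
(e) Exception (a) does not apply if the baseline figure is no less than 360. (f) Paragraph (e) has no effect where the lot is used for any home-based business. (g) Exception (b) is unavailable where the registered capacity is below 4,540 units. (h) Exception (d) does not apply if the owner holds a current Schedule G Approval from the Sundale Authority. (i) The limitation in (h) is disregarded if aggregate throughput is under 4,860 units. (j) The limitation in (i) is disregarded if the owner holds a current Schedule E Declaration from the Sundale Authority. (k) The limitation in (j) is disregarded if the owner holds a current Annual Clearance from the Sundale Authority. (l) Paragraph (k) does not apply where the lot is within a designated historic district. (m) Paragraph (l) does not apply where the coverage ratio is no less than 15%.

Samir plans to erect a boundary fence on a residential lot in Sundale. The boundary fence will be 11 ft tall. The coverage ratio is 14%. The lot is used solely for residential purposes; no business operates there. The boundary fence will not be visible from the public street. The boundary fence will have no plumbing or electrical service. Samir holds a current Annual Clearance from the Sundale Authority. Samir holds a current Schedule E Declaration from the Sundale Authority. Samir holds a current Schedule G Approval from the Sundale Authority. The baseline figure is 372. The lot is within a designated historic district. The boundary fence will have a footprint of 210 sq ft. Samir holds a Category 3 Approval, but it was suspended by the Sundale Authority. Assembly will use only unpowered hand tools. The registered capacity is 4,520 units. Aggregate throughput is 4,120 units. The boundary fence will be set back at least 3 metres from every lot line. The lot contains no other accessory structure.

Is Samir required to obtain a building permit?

Yes — Samir must obtain a building permit.

Exception (a)'s conditions are all satisfied: assembly uses only hand tools; the setback is at least 3 m on every side. But: (e) operates against (a): the baseline figure is 372, meeting the 360 threshold. (f), which would lift (e), is not engaged — the lot is solely residential. Exception (a) does not apply.
Exception (b)'s conditions are all satisfied: the structure's footprint is 210 sq ft, below the 240 sq ft limit; there is no plumbing or electrical service. But applying paragraph (g): (g) operates against (b): the registered capacity is 4,520 units, below the 4,540 units limit. (b) is therefore removed.
Exception (c) fails — there is no Category 3 Approval in force.
All of (d)'s requirements are met (the structure will not be visible from the street; the lot has no other accessory structure). But applying paragraphs (h)–(m): (h) operates against (d): a current Schedule G Approval is held. (i) operates (aggregate throughput is 4,120 units, under the 4,860 units limit), but is displaced by (j): (j) operates — a current Schedule E Declaration is held. (k) would limit (j) — a current Annual Clearance is held — but (l) sets (k) aside: (l) operates against (k): the lot is in a historic district. (m) is not triggered (the coverage ratio is 14%, short of 15%), so (l) stands. Exception (d) does not apply.
No exception is made out. Samir falls within the general rule.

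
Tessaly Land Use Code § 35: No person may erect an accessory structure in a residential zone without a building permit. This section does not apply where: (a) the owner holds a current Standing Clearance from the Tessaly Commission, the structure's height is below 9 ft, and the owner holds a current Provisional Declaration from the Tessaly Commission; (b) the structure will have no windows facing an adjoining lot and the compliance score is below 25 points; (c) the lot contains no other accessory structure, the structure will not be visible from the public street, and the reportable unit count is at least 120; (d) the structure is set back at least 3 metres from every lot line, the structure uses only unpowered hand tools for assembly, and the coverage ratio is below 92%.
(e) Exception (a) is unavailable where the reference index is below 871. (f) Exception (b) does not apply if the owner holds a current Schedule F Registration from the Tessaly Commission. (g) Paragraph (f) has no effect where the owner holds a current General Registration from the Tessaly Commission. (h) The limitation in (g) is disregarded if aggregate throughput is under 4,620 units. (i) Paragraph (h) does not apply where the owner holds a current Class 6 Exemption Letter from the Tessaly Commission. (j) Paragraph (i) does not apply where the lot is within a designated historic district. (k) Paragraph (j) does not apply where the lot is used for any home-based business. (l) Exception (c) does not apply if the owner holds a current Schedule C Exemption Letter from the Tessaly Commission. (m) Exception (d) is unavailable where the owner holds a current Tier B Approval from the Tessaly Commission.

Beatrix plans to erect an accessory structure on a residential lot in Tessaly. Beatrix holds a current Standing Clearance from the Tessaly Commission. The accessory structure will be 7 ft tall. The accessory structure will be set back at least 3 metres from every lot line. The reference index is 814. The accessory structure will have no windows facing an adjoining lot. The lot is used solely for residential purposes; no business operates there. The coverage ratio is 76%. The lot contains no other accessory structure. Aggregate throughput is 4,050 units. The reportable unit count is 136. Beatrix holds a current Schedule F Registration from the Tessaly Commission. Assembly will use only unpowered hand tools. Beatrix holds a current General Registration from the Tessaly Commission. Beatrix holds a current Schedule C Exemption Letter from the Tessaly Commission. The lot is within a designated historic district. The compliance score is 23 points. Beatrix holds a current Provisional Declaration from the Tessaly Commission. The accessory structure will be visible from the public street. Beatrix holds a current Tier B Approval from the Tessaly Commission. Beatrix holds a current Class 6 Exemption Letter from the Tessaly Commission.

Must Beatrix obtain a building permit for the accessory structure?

All of (a)'s requirements are met (a current Standing Clearance is held; the structure's height is 7 ft, below the 9 ft limit; a current Provisional Declaration is held). Turning to paragraph (e): (e) operates against (a): the reference index is 814, below the 871 limit. So (a) is unavailable.
All of (b)'s requirements are met (no windows face an adjoining lot; the compliance score is 23 points, below the 25 points limit). Turning to paragraphs (f)–(k): (f) operates against (b): a current Schedule F Registration is held. (g) operates (a current General Registration is held), but is set aside by (h): (h) operates against (g): aggregate throughput is 4,050 units, under the 4,620 units limit. (i) would limit (h) — a current Class 6 Exemption Letter is held — but (j) sets (i) aside: (j) is triggered — the lot is in a historic district. (k) is inapplicable (the lot is solely residential), so (j) stands. Exception (b) does not apply.
Exception (c) fails — the structure will be visible from the street.
Exception (d): the setback is at least 3 m on every side; assembly uses only hand tools; the coverage ratio is 76%, below the 92% limit — every condition holds. Turning to paragraph (m): (m) operates — a current Tier B Approval is held. (d) is therefore removed.
None of the exceptions is available; § 35 applies in full.

Yes — Beatrix must obtain a building permit.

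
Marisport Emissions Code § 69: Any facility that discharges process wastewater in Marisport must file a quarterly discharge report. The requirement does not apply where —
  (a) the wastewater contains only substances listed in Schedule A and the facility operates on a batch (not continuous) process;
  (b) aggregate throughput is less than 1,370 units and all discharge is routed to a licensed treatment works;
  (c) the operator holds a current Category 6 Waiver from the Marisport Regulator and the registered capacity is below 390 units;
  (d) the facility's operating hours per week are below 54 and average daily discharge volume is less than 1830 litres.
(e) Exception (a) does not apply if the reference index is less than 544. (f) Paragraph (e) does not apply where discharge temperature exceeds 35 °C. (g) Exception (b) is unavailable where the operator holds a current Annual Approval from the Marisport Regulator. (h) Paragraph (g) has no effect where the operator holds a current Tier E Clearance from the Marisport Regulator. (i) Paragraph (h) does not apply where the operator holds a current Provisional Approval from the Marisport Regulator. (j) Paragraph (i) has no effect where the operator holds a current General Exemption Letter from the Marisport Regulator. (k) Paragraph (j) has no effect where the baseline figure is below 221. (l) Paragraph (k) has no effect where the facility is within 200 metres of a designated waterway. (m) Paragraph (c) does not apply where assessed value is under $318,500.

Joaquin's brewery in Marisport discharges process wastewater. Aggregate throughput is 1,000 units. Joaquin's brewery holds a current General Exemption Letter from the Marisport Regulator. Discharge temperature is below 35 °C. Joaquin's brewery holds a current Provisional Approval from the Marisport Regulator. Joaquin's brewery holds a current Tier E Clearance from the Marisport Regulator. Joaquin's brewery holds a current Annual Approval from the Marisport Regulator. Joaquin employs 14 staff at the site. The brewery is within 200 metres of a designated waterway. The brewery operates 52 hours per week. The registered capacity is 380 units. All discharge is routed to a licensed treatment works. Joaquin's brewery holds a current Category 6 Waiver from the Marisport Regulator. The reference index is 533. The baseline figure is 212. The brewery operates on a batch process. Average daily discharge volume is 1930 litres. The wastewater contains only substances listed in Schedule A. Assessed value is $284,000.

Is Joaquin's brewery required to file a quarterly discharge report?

Exception (a): the wastewater is Schedule-A-only; the facility operates on a batch process — every condition holds. But applying paragraphs (e)–(f): (e) is triggered — the reference index is 533, less than the 544 limit. (f) is not engaged (discharge temperature is below 35 °C), so (e) stands. Exception (a) does not apply.
All of (b)'s requirements are met (aggregate throughput is 1,000 units, less than the 1,370 units limit; discharge is routed to a licensed treatment works). Considering the limiting provisions: (g) applies (a current Annual Approval is held), but yields to (h): (h) applies — a current Tier E Clearance is held. (i) is triggered (a current Provisional Approval is held), but is overridden by (j): (j) is engaged — a current General Exemption Letter is held. (k) applies (the baseline figure is 212, below the 221 limit), but is displaced by (l): (l) applies — the brewery is within 200 m of a designated waterway. (b) remains available.
All of (c)'s requirements are met (a current Category 6 Waiver is held; the registered capacity is 380 units, below the 390 units limit). Turning to paragraph (m): (m) operates against (c): assessed value is $284,000, under the $318,500 limit. (c) is therefore removed.
Exception (d) requires that average daily discharge volume is less than 1830 litres; but average daily discharge volume is 1930 litres, not less than 1830 litres, so (d) is unavailable.

No — exception (b) applies; Joaquin's brewery is not required to file a quarterly discharge report.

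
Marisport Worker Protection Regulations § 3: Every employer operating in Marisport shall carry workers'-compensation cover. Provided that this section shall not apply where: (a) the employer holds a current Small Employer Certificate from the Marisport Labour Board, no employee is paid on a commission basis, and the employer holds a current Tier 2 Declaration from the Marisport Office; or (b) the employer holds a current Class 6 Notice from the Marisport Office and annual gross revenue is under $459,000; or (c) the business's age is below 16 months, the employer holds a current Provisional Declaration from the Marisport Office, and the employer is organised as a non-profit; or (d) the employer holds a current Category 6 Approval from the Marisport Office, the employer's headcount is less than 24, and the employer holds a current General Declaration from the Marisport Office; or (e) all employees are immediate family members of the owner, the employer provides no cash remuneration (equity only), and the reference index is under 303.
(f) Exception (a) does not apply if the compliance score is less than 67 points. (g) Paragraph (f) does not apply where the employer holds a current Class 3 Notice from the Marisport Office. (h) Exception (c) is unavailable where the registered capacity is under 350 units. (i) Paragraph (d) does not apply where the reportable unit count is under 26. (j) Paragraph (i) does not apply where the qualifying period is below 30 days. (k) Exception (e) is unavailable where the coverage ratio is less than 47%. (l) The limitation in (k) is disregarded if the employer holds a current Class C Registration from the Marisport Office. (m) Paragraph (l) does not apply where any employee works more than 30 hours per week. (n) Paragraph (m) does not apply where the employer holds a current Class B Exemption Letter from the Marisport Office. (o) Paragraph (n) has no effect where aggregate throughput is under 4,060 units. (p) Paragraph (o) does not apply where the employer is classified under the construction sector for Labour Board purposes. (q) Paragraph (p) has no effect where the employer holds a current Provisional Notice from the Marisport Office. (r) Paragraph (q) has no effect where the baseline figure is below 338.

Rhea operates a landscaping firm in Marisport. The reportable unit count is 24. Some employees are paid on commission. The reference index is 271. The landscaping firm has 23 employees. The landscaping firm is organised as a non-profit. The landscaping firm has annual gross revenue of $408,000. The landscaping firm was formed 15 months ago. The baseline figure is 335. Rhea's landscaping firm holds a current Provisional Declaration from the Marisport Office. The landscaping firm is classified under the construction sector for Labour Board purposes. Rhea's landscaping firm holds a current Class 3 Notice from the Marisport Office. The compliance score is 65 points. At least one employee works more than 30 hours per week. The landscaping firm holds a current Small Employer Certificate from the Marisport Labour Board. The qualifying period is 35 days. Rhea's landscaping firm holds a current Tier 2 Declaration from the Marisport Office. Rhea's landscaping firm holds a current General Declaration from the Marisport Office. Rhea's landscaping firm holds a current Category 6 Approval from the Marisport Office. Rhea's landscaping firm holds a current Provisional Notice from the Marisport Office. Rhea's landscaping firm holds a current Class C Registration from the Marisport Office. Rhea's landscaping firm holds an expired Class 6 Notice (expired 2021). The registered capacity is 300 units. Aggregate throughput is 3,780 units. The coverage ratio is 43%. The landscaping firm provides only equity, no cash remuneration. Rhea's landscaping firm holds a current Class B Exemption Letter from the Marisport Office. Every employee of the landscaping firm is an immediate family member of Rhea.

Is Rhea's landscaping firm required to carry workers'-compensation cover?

Exception (a) fails — some employees are paid on commission.
Exception (b) does not apply: there is no Class 6 Notice in force.
Exception (c)'s conditions are all satisfied: the business's age is 15 months, below the 16 months limit; a current Provisional Declaration is held; the employer is a non-profit. However, paragraph (h) must be considered: (h) operates against (c): the registered capacity is 300 units, under the 350 units limit. (c) is therefore removed.
Exception (d) is satisfied on its face — a current Category 6 Approval is held; the employer's headcount is 23, less than the 24 limit; a current General Declaration is held. But applying paragraphs (i)–(j): (i) applies — the reportable unit count is 24, under the 26 limit. (j), which would lift (i), is not engaged — the qualifying period is 35 days, not below 30 days. (d) is therefore removed.
All of (e)'s requirements are met (every employee is an immediate family member; remuneration is equity-only; the reference index is 271, under the 303 limit). As to paragraphs (k)–(r): (k) is triggered (the coverage ratio is 43%, less than the 47% limit), but yields to (l): (l) applies — a current Class C Registration is held. (m) would limit (l) — at least one employee exceeds 30 hours/week — but (n) sets (m) aside: (n) operates — a current Class B Exemption Letter is held. (o) would limit (n) — aggregate throughput is 3,780 units, under the 4,060 units limit — but (p) sets (o) aside: (p) operates against (o): the landscaping firm is classified under the construction sector. (q) applies (a current Provisional Notice is held), but is displaced by (r): (r) operates — the baseline figure is 335, below the 338 limit. Exception (e) stands.

No — exception (e) applies; Rhea's landscaping firm is not required to carry workers'-compensation cover.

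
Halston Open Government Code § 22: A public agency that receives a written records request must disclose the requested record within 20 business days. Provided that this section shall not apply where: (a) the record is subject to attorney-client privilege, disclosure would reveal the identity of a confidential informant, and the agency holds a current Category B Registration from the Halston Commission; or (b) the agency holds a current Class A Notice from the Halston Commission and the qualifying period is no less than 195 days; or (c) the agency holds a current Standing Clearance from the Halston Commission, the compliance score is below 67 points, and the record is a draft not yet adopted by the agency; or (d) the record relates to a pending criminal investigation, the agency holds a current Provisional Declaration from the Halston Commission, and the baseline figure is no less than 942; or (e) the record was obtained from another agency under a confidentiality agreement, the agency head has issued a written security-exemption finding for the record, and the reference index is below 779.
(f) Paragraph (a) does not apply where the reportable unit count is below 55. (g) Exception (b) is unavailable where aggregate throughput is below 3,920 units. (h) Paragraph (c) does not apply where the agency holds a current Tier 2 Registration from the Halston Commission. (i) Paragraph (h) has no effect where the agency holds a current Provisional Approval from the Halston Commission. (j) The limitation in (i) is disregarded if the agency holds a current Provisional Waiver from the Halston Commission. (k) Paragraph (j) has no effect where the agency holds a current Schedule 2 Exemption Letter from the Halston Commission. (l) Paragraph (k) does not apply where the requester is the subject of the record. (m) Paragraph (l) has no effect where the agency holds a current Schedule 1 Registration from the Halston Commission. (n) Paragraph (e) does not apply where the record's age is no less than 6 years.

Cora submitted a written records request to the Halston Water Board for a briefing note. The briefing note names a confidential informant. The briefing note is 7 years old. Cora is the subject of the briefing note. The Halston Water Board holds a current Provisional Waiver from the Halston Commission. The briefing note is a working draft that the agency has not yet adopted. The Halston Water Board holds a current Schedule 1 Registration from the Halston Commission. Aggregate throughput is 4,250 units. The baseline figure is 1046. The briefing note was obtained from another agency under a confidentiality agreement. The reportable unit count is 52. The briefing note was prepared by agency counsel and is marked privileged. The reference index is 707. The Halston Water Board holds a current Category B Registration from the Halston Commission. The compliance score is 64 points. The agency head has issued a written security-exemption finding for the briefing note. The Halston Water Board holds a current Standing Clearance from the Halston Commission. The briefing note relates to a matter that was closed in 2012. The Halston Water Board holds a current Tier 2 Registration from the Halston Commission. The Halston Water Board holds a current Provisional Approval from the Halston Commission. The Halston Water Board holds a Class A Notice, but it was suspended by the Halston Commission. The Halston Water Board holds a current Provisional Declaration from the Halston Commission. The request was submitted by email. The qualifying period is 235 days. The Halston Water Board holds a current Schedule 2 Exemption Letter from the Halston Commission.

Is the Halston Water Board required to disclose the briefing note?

Exception (a): the briefing note is privileged; the briefing note names a confidential informant; a current Category B Registration is held — every condition holds. But: (f) is engaged — the reportable unit count is 52, below the 55 limit. So (a) is unavailable.
Exception (b) does not apply: no current Class A Notice is held.
All of (c)'s requirements are met (a current Standing Clearance is held; the compliance score is 64 points, below the 67 points limit; the briefing note is an unadopted draft). Applying paragraphs (h)–(m): (h) is triggered (a current Tier 2 Registration is held), but is itself disapplied by (i): (i) operates — a current Provisional Approval is held. (j) would limit (i) — a current Provisional Waiver is held — but (k) sets (j) aside: (k) operates against (j): a current Schedule 2 Exemption Letter is held. (l) applies (Cora is the subject of the briefing note), but yields to (m): (m) is engaged — a current Schedule 1 Registration is held. So (c) applies.
Exception (d) does not apply: the briefing note relates to a closed matter.
Exception (e) is satisfied on its face — the briefing note was obtained under a confidentiality agreement; a written security-exemption finding has been issued; the reference index is 707, below the 779 limit. Turning to paragraph (n): (n) applies — the record's age is 7 years, meeting the 6 years threshold. (e) is therefore removed.

No — exception (c) applies; the Halston Water Board is not required to disclose the briefing note.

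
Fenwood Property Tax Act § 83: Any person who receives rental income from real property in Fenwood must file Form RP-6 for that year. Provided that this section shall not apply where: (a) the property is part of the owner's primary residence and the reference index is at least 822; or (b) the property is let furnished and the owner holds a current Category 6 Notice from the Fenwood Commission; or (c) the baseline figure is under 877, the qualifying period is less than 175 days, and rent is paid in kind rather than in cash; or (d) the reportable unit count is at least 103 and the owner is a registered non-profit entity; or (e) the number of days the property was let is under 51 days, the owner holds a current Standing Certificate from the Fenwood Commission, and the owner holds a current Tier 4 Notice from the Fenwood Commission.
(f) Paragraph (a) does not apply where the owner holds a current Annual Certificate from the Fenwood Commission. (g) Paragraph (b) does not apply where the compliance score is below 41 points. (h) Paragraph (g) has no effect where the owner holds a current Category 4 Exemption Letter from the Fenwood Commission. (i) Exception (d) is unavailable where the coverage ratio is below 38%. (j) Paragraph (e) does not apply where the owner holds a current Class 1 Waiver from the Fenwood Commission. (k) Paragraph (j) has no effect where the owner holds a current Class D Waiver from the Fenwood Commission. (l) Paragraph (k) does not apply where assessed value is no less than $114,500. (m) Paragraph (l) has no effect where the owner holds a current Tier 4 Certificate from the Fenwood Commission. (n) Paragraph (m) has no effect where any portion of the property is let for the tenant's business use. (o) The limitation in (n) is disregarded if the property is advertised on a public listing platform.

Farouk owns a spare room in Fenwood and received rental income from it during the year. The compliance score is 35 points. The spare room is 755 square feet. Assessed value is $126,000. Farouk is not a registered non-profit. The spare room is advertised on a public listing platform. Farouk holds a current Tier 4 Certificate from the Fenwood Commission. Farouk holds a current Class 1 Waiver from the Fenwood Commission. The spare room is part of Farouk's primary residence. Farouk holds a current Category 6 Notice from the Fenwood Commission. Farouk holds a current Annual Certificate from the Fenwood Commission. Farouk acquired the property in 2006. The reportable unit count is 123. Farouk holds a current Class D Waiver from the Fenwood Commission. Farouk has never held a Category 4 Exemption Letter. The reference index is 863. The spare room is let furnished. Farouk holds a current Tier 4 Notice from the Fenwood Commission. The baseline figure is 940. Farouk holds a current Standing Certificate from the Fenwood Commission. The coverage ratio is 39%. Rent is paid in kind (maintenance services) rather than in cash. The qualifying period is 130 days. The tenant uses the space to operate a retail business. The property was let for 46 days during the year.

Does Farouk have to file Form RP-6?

Exception (a)'s conditions are all satisfied: the spare room is part of the primary residence; the reference index is 863, meeting the 822 threshold. However, paragraph (f) must be considered: (f) operates against (a): a current Annual Certificate is held. So (a) is unavailable.
Exception (b): the property is let furnished; a current Category 6 Notice is held — every condition holds. However, paragraphs (g)–(h) must be considered: (g) is engaged — the compliance score is 35 points, below the 41 points limit. (h), which would lift (g), is inapplicable — the Category 4 Exemption Letter is not current. (b) is therefore removed.
Exception (c) does not apply: the baseline figure is 940, not under 877.
Exception (d) fails — Farouk is not a registered non-profit.
Exception (e): the number of days the property was let is 46 days, under the 51 days limit; a current Standing Certificate is held; a current Tier 4 Notice is held — every condition holds. Under paragraphs (j)–(o): (j) applies (a current Class 1 Waiver is held), but is overridden by (k): (k) applies — a current Class D Waiver is held. (l) is engaged (assessed value is $126,000, meeting the $114,500 threshold), but is itself disapplied by (m): (m) operates against (l): a current Tier 4 Certificate is held. (n) is triggered (the space is let for business use), but is itself disapplied by (o): (o) is engaged — the property is publicly advertised. (e) remains available.

No — exception (e) applies; Farouk is not required to file Form RP-6.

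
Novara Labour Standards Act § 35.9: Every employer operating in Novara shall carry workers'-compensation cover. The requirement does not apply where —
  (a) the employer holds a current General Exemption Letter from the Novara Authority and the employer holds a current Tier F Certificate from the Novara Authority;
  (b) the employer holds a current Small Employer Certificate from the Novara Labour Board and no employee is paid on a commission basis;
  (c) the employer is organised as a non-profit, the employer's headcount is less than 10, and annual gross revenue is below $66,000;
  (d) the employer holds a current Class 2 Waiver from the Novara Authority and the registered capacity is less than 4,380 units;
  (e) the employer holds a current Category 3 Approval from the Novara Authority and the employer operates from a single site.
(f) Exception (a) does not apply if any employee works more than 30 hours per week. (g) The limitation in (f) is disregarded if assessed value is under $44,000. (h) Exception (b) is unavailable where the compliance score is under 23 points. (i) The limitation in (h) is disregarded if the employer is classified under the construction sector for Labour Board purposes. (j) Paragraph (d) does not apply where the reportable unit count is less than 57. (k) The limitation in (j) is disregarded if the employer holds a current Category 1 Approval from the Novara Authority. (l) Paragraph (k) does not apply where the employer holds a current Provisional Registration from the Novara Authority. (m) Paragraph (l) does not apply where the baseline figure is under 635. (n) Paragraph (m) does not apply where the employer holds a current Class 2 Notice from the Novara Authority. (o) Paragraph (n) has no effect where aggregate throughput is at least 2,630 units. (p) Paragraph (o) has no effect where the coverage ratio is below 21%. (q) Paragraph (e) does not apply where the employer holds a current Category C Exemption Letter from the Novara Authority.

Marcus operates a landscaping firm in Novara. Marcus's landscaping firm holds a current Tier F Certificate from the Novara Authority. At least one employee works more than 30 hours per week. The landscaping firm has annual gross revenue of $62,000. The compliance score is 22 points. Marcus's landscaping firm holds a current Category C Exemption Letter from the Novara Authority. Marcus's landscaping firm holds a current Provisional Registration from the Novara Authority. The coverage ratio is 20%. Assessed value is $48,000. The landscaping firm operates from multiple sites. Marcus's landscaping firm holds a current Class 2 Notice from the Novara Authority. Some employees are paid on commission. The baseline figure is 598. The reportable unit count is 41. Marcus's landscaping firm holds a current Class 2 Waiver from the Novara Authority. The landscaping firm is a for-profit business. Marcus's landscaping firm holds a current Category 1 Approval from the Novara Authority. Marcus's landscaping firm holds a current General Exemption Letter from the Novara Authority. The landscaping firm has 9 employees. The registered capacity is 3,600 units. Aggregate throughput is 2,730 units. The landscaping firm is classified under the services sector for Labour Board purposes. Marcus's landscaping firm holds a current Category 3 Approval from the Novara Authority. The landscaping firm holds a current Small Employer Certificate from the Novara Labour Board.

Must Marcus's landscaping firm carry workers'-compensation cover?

Yes — Marcus's landscaping firm must carry workers'-compensation cover.

Exception (a) is satisfied on its face — a current General Exemption Letter is held; a current Tier F Certificate is held. But: (f) operates against (a): at least one employee exceeds 30 hours/week. (g), which would lift (f), does not operate here — assessed value is $48,000, not under $44,000. Exception (a) does not apply.
Exception (b) fails — some employees are paid on commission.
Exception (c) requires that the employer is organised as a non-profit; but the employer is for-profit, so (c) is unavailable.
Exception (d) is satisfied on its face — a current Class 2 Waiver is held; the registered capacity is 3,600 units, less than the 4,380 units limit. However, paragraphs (j)–(p) must be considered: (j) applies — the reportable unit count is 41, less than the 57 limit. (k) would limit (j) — a current Category 1 Approval is held — but (l) sets (k) aside: (l) operates against (k): a current Provisional Registration is held. (m) would limit (l) — the baseline figure is 598, under the 635 limit — but (n) sets (m) aside: (n) operates against (m): a current Class 2 Notice is held. (o) would limit (n) — aggregate throughput is 2,730 units, meeting the 2,630 units threshold — but (p) sets (o) aside: (p) operates against (o): the coverage ratio is 20%, below the 21% limit. So (d) is unavailable.
Exception (e) requires that the employer operates from a single site; but the employer operates from multiple sites, so (e) is unavailable.
None of the exceptions is available; § 35.9 applies in full.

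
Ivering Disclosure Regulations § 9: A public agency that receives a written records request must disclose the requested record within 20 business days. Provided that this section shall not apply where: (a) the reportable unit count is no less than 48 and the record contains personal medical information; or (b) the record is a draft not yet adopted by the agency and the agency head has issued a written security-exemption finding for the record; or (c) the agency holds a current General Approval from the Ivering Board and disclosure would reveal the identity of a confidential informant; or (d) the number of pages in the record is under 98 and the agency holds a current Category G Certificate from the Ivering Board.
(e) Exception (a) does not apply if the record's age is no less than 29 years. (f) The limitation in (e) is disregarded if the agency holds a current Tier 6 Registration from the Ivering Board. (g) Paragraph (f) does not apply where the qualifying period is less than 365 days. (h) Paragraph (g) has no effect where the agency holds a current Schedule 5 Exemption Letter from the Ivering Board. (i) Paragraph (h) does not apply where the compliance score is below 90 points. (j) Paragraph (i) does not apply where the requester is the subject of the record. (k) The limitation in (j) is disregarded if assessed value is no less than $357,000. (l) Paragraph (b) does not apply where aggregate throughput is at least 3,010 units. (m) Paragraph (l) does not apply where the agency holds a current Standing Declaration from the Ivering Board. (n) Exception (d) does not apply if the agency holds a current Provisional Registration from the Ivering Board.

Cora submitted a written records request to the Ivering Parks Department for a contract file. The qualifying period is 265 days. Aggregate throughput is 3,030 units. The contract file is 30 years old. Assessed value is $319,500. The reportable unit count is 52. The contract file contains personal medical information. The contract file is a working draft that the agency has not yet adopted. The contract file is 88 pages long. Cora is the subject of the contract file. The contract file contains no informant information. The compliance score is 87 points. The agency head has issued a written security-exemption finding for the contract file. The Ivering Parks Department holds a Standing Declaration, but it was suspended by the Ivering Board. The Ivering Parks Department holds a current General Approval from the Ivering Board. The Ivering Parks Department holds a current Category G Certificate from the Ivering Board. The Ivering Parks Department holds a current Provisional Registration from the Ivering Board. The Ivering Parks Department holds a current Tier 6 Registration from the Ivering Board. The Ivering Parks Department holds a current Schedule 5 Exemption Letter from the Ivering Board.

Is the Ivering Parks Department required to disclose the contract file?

Exception (a)'s conditions are all satisfied: the reportable unit count is 52, meeting the 48 threshold; the contract file contains personal medical information. Applying paragraphs (e)–(k): (e) would limit (a) — the record's age is 30 years, meeting the 29 years threshold — but (f) sets (e) aside: (f) operates against (e): a current Tier 6 Registration is held. (g) applies (the qualifying period is 265 days, less than the 365 days limit), but is displaced by (h): (h) operates — a current Schedule 5 Exemption Letter is held. (i) would limit (h) — the compliance score is 87 points, below the 90 points limit — but (j) sets (i) aside: (j) is engaged — Cora is the subject of the contract file. (k) is inapplicable (assessed value is $319,500, short of $357,000), so (j) stands. (a) remains available.
Exception (b)'s conditions are all satisfied: the contract file is an unadopted draft; a written security-exemption finding has been issued. However, paragraphs (l)–(m) must be considered: (l) is engaged — aggregate throughput is 3,030 units, meeting the 3,010 units threshold. (m), which would lift (l), is not engaged — no current Standing Declaration is held. (b) is therefore removed.
Exception (c) fails — the contract file contains no informant information.
All of (d)'s requirements are met (the number of pages in the record is 88, under the 98 limit; a current Category G Certificate is held). But: (n) operates — a current Provisional Registration is held. Exception (d) does not apply.

No — exception (a) applies; the Ivering Parks Department is not required to disclose the contract file.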